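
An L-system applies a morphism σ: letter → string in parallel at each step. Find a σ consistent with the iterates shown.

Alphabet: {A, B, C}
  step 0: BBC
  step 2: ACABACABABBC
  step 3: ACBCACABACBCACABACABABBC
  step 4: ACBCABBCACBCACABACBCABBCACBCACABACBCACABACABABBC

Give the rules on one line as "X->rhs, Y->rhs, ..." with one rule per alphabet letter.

  step 3 ⇒ step 4: ACBCACABACBCACABACABABBC ⇒ AC·BC·AB·BC·AC·BC·AC·AB·AC·BC·AB·BC·AC·BC·AC·AB·AC·BC·AC·AB·AC·AB·AB·BC
    A ↦ AC
    B ↦ AB
    C ↦ BC

A->AC, B->AB, C->BC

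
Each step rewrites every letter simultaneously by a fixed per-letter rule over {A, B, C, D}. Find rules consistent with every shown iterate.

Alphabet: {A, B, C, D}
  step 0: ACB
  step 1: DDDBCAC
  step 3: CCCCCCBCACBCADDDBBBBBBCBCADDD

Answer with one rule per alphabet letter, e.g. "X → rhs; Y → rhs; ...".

A->DDD, B->C, C->BCA, D->BB

  step 0 ⇒ step 1: ACB ⇒ DDD·BCA·C
    A ↦ DDD
    B ↦ C
    C ↦ BCA
    D ↦ BB  (constrained at step 1)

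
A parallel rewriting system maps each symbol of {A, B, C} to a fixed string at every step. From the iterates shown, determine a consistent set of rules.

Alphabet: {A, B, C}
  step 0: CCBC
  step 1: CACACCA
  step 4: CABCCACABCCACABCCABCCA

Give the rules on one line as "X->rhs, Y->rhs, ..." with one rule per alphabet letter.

A->B, B->C, C->CA

  step 0 ⇒ step 1: CCBC ⇒ CA·CA·C·CA
    B ↦ C
    C ↦ CA
    A ↦ B  (constrained at step 1)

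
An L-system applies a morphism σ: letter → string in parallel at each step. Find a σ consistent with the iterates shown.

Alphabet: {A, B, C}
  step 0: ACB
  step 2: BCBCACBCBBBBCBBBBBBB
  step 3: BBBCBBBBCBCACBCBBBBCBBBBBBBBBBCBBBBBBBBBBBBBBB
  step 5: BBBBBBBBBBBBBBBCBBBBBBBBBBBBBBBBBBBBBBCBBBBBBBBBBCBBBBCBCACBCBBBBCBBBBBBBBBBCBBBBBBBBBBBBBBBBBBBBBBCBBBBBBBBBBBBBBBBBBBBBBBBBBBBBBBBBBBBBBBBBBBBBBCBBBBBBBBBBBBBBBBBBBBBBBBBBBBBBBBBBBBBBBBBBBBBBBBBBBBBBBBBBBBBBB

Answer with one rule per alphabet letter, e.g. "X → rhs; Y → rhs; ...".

  step 2 ⇒ step 3: BCBCACBCBBBBCBBBBBBB ⇒ BB·BCB·BB·BCB·CAC·BCB·BB·BCB·BB·BB·BB·BB·BCB·BB·BB·BB·BB·BB·BB·BB
    A ↦ CAC
    B ↦ BB
    C ↦ BCB

A->CAC, B->BB, C->BCB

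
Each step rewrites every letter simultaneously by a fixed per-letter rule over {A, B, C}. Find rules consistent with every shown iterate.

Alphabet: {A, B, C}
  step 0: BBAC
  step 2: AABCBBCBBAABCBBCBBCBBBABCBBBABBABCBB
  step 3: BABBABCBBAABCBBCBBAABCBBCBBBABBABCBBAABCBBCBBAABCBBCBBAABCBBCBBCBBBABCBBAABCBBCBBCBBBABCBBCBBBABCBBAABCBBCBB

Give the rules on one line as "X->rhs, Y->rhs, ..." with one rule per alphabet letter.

  step 2 ⇒ step 3: AABCBBCBBAABCBBCBBCBBBABCBBBABBABCBB ⇒ BAB·BAB·CBB·AAB·CBB·CBB·AAB·CBB·CBB·BAB·BAB·CBB·AAB·CBB·CBB·AAB·CBB·CBB·AAB·CBB·CBB·CBB·BAB·CBB·AAB·CBB·CBB·CBB·BAB·CBB·CBB·BAB·CBB·AAB·CBB·CBB
    A ↦ BAB
    B ↦ CBB
    C ↦ AAB

A->BAB, B->CBB, C->AAB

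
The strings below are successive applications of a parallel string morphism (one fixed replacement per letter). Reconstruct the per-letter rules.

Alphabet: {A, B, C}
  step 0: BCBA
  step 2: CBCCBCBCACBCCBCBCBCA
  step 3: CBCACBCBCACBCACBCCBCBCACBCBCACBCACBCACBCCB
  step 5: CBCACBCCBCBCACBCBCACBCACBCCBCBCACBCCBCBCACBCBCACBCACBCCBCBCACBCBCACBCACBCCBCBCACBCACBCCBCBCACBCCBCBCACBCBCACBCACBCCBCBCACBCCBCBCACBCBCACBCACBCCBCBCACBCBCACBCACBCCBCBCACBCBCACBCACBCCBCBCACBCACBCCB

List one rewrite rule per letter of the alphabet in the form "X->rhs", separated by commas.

  step 2 ⇒ step 3: CBCCBCBCACBCCBCBCBCA ⇒ CB·CA·CB·CB·CA·CB·CA·CB·CCB·CB·CA·CB·CB·CA·CB·CA·CB·CA·CB·CCB
    A ↦ CCB
    B ↦ CA
    C ↦ CB

A->CCB, B->CA, C->CB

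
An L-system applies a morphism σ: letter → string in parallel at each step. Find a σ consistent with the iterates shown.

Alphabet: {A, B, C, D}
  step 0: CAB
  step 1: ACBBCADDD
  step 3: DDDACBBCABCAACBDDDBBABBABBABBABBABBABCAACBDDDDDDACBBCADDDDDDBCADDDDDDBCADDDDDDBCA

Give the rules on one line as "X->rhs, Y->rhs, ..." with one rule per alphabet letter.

  step 0 ⇒ step 1: CAB ⇒ ACB·BCA·DDD
    A ↦ BCA
    B ↦ DDD
    C ↦ ACB
    D ↦ BBA  (constrained at step 1)

A->BCA, B->DDD, C->ACB, D->BBA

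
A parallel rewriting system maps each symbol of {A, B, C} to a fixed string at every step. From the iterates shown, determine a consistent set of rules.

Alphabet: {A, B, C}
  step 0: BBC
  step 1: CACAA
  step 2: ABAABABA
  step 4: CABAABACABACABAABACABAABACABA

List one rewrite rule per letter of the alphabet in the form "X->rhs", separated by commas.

A->BA, B->CA, C->A

  step 1 ⇒ step 2: CACAA ⇒ A·BA·A·BA·BA
    A ↦ BA
    C ↦ A
  step 0 ⇒ step 1: BBC ⇒ CA·CA·A
    B ↦ CA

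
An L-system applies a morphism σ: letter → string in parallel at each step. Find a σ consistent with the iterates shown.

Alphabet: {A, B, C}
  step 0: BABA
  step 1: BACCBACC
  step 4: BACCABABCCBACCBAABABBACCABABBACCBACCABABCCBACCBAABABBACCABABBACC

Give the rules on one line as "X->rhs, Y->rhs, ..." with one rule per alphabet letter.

  step 0 ⇒ step 1: BABA ⇒ BA·CC·BA·CC
    A ↦ CC
    B ↦ BA
    C ↦ AB  (constrained at step 1)

A->CC, B->BA, C->AB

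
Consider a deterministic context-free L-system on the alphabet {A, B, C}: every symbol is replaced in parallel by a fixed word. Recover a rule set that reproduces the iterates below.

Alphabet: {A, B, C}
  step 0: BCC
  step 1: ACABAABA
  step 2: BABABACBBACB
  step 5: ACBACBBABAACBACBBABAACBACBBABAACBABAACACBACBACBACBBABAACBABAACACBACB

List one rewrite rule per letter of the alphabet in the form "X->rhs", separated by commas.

  step 1 ⇒ step 2: ACABAABA ⇒ B·ABA·B·AC·B·B·AC·B
    A ↦ B
    B ↦ AC
    C ↦ ABA

A->B, B->AC, C->ABA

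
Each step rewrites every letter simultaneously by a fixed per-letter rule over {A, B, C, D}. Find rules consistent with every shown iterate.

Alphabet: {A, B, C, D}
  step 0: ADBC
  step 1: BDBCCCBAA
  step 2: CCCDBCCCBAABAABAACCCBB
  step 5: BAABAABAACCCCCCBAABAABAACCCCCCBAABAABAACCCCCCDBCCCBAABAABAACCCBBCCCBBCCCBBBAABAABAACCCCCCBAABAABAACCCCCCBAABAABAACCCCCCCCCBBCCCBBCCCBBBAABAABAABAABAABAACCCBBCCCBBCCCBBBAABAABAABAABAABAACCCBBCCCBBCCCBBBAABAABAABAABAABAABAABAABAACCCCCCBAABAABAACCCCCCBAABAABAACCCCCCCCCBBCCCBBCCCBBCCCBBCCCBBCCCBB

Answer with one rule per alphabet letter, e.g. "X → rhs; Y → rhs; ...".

  step 1 ⇒ step 2: BDBCCCBAA ⇒ CCC·DB·CCC·BAA·BAA·BAA·CCC·B·B
    A ↦ B
    B ↦ CCC
    C ↦ BAA
    D ↦ DB

A->B, B->CCC, C->BAA, D->DB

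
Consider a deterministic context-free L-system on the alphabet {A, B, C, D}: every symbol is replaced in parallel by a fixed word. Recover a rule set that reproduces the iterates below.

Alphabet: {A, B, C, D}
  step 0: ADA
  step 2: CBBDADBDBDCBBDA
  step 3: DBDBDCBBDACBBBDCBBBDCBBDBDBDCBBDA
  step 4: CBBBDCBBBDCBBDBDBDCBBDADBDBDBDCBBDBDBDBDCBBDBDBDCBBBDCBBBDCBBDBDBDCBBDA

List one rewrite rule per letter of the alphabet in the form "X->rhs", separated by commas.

A->DA, B->BD, C->D, D->CBB

  step 3 ⇒ step 4: DBDBDCBBDACBBBDCBBBDCBBDBDBDCBBDA ⇒ CBB·BD·CBB·BD·CBB·D·BD·BD·CBB·DA·D·BD·BD·BD·CBB·D·BD·BD·BD·CBB·D·BD·BD·CBB·BD·CBB·BD·CBB·D·BD·BD·CBB·DA
    A ↦ DA
    B ↦ BD
    C ↦ D
    D ↦ CBB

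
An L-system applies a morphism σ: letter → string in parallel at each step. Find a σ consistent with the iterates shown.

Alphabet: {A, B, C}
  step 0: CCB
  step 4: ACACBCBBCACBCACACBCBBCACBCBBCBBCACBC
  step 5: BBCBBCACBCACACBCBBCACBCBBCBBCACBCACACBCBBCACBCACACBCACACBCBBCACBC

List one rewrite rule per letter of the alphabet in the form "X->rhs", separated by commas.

A->B, B->AC, C->BC

  step 4 ⇒ step 5: ACACBCBBCACBCACACBCBBCACBCBBCBBCACBC ⇒ B·BC·B·BC·AC·BC·AC·AC·BC·B·BC·AC·BC·B·BC·B·BC·AC·BC·AC·AC·BC·B·BC·AC·BC·AC·AC·BC·AC·AC·BC·B·BC·AC·BC
    A ↦ B
    B ↦ AC
    C ↦ BC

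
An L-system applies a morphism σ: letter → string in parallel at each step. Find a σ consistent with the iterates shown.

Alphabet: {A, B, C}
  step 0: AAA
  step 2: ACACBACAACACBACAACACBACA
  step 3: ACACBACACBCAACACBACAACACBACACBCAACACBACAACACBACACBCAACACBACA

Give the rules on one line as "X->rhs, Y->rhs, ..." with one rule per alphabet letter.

  step 2 ⇒ step 3: ACACBACAACACBACAACACBACA ⇒ ACA·CB·ACA·CB·CA·ACA·CB·ACA·ACA·CB·ACA·CB·CA·ACA·CB·ACA·ACA·CB·ACA·CB·CA·ACA·CB·ACA
    A ↦ ACA
    B ↦ CA
    C ↦ CB

A->ACA, B->CA, C->CB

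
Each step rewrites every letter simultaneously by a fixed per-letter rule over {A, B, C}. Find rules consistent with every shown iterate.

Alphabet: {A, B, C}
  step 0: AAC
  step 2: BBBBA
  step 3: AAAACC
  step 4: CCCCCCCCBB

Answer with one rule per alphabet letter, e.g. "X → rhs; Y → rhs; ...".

  step 3 ⇒ step 4: AAAACC ⇒ CC·CC·CC·CC·B·B
    A ↦ CC
    C ↦ B
  step 2 ⇒ step 3: BBBBA ⇒ A·A·A·A·CC
    B ↦ A

A->CC, B->A, C->B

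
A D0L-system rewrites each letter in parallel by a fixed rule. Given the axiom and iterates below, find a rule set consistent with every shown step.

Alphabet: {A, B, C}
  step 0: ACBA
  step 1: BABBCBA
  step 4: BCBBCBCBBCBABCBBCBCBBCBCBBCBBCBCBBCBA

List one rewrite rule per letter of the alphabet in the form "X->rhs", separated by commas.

A->BA, B->BC, C->B

  step 0 ⇒ step 1: ACBA ⇒ BA·B·BC·BA
    A ↦ BA
    B ↦ BC
    C ↦ B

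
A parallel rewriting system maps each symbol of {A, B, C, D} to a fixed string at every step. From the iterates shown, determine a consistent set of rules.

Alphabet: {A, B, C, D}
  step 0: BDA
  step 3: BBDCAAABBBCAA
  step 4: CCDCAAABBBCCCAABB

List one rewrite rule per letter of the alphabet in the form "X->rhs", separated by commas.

  step 3 ⇒ step 4: BBDCAAABBBCAA ⇒ C·C·DCA·AA·B·B·B·C·C·C·AA·B·B
    A ↦ B
    B ↦ C
    C ↦ AA
    D ↦ DCA

A->B, B->C, C->AA, D->DCA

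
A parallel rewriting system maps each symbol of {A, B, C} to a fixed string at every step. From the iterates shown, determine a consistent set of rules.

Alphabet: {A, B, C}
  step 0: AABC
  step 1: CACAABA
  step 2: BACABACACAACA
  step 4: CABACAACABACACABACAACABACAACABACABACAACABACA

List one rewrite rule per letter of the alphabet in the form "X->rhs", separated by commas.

A->CA, B->A, C->BA

  step 1 ⇒ step 2: CACAABA ⇒ BA·CA·BA·CA·CA·A·CA
    A ↦ CA
    B ↦ A
    C ↦ BA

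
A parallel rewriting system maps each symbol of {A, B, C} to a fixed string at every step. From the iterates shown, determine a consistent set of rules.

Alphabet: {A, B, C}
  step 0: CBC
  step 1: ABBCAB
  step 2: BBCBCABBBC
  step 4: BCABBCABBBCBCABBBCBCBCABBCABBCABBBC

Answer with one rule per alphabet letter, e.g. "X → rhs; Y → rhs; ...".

  step 1 ⇒ step 2: ABBCAB ⇒ B·BC·BC·AB·B·BC
    A ↦ B
    B ↦ BC
    C ↦ AB

A->B, B->BC, C->AB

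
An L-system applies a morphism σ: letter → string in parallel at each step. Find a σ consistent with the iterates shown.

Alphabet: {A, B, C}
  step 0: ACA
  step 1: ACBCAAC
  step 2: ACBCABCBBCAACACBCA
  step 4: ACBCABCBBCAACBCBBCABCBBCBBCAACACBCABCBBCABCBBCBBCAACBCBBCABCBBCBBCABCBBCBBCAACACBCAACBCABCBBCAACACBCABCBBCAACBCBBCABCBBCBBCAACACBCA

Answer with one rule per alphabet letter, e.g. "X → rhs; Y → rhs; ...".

A->AC, B->BCB, C->BCA

  step 1 ⇒ step 2: ACBCAAC ⇒ AC·BCA·BCB·BCA·AC·AC·BCA
    A ↦ AC
    B ↦ BCB
    C ↦ BCA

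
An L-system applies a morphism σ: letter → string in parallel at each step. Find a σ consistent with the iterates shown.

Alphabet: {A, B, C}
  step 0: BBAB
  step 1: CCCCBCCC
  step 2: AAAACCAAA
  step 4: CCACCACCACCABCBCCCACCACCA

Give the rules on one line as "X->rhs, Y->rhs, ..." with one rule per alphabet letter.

  step 1 ⇒ step 2: CCCCBCCC ⇒ A·A·A·A·CC·A·A·A
    B ↦ CC
    C ↦ A
  step 0 ⇒ step 1: BBAB ⇒ CC·CC·BC·CC
    A ↦ BC

A->BC, B->CC, C->A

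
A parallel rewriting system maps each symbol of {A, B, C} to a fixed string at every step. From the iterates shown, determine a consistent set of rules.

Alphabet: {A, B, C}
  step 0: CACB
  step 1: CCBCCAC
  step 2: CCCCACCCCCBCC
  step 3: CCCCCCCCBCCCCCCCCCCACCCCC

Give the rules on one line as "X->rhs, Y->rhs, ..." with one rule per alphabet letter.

A->B, B->AC, C->CC

  step 2 ⇒ step 3: CCCCACCCCCBCC ⇒ CC·CC·CC·CC·B·CC·CC·CC·CC·CC·AC·CC·CC
    A ↦ B
    B ↦ AC
    C ↦ CC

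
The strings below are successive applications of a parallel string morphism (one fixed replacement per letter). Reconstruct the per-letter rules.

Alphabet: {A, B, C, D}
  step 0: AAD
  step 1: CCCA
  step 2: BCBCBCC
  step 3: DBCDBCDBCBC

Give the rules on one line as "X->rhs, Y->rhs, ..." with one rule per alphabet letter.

  step 2 ⇒ step 3: BCBCBCC ⇒ D·BC·D·BC·D·BC·BC
    B ↦ D
    C ↦ BC
  step 0 ⇒ step 1: AAD ⇒ C·C·CA
    A ↦ C
  step 0 ⇒ step 1: AAD ⇒ C·C·CA
    D ↦ CA

A->C, B->D, C->BC, D->CA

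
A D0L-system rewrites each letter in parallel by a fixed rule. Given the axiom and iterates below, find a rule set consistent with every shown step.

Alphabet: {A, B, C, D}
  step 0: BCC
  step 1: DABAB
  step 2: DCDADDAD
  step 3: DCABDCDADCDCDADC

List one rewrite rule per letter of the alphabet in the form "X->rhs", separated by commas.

A->DA, B->D, C->AB, D->DC

  step 2 ⇒ step 3: DCDADDAD ⇒ DC·AB·DC·DA·DC·DC·DA·DC
    A ↦ DA
    C ↦ AB
    D ↦ DC
  step 0 ⇒ step 1: BCC ⇒ D·AB·AB
    B ↦ D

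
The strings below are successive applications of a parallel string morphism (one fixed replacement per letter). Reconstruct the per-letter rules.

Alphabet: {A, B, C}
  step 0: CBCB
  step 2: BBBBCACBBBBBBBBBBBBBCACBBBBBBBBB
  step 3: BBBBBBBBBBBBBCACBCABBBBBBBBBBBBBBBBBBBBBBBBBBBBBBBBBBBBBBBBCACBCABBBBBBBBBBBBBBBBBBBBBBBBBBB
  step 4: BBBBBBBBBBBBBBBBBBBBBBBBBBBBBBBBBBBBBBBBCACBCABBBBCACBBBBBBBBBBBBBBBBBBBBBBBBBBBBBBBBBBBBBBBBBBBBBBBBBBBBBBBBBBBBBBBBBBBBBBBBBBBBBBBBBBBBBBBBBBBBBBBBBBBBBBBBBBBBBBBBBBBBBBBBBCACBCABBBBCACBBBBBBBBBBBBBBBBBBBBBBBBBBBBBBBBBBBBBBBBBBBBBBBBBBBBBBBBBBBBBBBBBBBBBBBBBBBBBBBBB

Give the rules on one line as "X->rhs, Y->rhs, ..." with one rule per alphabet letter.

  step 3 ⇒ step 4: BBBBBBBBBBBBBCACBCABBBBBBBBBBBBBBBBBBBBBBBBBBBBBBBBBBBBBBBBCACBCABBBBBBBBBBBBBBBBBBBBBBBBBBB ⇒ BBB·BBB·BBB·BBB·BBB·BBB·BBB·BBB·BBB·BBB·BBB·BBB·BBB·BCA·C·BCA·BBB·BCA·C·BBB·BBB·BBB·BBB·BBB·BBB·BBB·BBB·BBB·BBB·BBB·BBB·BBB·BBB·BBB·BBB·BBB·BBB·BBB·BBB·BBB·BBB·BBB·BBB·BBB·BBB·BBB·BBB·BBB·BBB·BBB·BBB·BBB·BBB·BBB·BBB·BBB·BBB·BBB·BBB·BCA·C·BCA·BBB·BCA·C·BBB·BBB·BBB·BBB·BBB·BBB·BBB·BBB·BBB·BBB·BBB·BBB·BBB·BBB·BBB·BBB·BBB·BBB·BBB·BBB·BBB·BBB·BBB·BBB·BBB·BBB·BBB
    A ↦ C
    B ↦ BBB
    C ↦ BCA

A->C, B->BBB, C->BCA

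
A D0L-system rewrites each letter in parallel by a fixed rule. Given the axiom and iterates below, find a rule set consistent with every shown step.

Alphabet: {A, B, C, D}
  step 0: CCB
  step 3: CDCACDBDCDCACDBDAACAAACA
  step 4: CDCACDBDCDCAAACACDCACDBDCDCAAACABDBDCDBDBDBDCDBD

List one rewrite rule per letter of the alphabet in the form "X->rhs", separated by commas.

  step 3 ⇒ step 4: CDCACDBDCDCACDBDAACAAACA ⇒ CD·CA·CD·BD·CD·CA·AA·CA·CD·CA·CD·BD·CD·CA·AA·CA·BD·BD·CD·BD·BD·BD·CD·BD
    A ↦ BD
    B ↦ AA
    C ↦ CD
    D ↦ CA

A->BD, B->AA, C->CD, D->CA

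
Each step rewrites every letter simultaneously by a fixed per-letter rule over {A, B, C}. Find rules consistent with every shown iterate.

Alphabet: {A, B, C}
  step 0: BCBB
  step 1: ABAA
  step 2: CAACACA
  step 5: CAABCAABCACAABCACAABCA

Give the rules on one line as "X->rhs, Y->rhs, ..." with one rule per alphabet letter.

  step 1 ⇒ step 2: ABAA ⇒ CA·A·CA·CA
    A ↦ CA
    B ↦ A
  step 0 ⇒ step 1: BCBB ⇒ A·B·A·A
    C ↦ B

A->CA, B->A, C->B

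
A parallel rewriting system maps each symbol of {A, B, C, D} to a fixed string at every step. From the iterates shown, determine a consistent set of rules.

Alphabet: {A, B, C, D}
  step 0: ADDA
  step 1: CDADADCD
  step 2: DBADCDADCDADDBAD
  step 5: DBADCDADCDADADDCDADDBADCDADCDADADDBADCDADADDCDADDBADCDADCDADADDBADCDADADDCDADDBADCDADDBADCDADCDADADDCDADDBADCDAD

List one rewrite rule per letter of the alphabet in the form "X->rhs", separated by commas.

A->CD, B->D, C->DB, D->AD

  step 1 ⇒ step 2: CDADADCD ⇒ DB·AD·CD·AD·CD·AD·DB·AD
    A ↦ CD
    C ↦ DB
    D ↦ AD
    B ↦ D  (constrained at step 2)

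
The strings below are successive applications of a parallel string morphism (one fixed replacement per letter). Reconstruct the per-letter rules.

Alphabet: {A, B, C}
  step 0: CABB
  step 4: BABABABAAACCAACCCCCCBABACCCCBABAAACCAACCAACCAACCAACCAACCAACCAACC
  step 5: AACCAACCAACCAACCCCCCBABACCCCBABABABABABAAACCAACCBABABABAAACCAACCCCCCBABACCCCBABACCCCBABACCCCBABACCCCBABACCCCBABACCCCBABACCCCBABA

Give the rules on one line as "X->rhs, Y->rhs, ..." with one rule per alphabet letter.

A->CC, B->AA, C->BA

  step 4 ⇒ step 5: BABABABAAACCAACCCCCCBABACCCCBABAAACCAACCAACCAACCAACCAACCAACCAACC ⇒ AA·CC·AA·CC·AA·CC·AA·CC·CC·CC·BA·BA·CC·CC·BA·BA·BA·BA·BA·BA·AA·CC·AA·CC·BA·BA·BA·BA·AA·CC·AA·CC·CC·CC·BA·BA·CC·CC·BA·BA·CC·CC·BA·BA·CC·CC·BA·BA·CC·CC·BA·BA·CC·CC·BA·BA·CC·CC·BA·BA·CC·CC·BA·BA
    A ↦ CC
    B ↦ AA
    C ↦ BA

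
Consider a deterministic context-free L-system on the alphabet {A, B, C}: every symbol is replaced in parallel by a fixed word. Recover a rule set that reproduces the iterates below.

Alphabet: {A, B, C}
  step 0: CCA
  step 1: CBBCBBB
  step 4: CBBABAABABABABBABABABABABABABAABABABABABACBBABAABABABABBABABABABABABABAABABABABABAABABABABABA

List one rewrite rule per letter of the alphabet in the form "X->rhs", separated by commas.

  step 0 ⇒ step 1: CCA ⇒ CBB·CBB·B
    A ↦ B
    C ↦ CBB
    B ↦ ABA  (constrained at step 1)

A->B, B->ABA, C->CBB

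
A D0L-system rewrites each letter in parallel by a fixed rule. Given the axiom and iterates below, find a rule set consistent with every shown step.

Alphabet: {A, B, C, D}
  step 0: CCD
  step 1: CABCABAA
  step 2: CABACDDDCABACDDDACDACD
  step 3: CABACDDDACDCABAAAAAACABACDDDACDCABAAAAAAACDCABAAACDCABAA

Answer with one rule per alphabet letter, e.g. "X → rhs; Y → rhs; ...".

A->ACD, B->DD, C->CAB, D->AA

  step 2 ⇒ step 3: CABACDDDCABACDDDACDACD ⇒ CAB·ACD·DD·ACD·CAB·AA·AA·AA·CAB·ACD·DD·ACD·CAB·AA·AA·AA·ACD·CAB·AA·ACD·CAB·AA
    A ↦ ACD
    B ↦ DD
    C ↦ CAB
    D ↦ AA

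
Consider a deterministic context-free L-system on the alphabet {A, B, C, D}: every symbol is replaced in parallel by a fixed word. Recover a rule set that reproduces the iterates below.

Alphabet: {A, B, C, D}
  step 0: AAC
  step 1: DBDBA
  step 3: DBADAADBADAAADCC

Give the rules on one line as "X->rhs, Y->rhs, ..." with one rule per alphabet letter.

  step 0 ⇒ step 1: AAC ⇒ DB·DB·A
    A ↦ DB
    C ↦ A
    B ↦ CC  (constrained at step 1)
    D ↦ AD  (constrained at step 1)

A->DB, B->CC, C->A, D->AD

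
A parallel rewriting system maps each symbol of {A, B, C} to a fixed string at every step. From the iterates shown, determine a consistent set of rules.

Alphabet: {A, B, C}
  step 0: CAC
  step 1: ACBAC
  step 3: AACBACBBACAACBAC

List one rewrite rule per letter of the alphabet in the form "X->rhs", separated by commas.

  step 0 ⇒ step 1: CAC ⇒ AC·B·AC
    A ↦ B
    C ↦ AC
    B ↦ AAC  (constrained at step 1)

A->B, B->AAC, C->AC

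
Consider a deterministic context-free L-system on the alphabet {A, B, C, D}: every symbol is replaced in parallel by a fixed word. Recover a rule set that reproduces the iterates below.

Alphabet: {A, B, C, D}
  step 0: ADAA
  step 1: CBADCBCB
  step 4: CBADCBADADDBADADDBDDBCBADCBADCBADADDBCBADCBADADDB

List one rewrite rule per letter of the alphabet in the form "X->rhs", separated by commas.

  step 0 ⇒ step 1: ADAA ⇒ CB·AD·CB·CB
    A ↦ CB
    D ↦ AD
    B ↦ DB  (constrained at step 1)
    C ↦ D  (constrained at step 1)

A->CB, B->DB, C->D, D->AD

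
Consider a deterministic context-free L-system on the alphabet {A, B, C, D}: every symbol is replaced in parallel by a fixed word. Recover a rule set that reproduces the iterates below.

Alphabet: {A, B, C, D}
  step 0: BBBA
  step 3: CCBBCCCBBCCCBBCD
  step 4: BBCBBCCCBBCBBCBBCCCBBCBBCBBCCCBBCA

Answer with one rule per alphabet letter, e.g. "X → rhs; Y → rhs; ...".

  step 3 ⇒ step 4: CCBBCCCBBCCCBBCD ⇒ BBC·BBC·C·C·BBC·BBC·BBC·C·C·BBC·BBC·BBC·C·C·BBC·A
    B ↦ C
    C ↦ BBC
    D ↦ A
    A ↦ D  (constrained at step 0)

A->D, B->C, C->BBC, D->A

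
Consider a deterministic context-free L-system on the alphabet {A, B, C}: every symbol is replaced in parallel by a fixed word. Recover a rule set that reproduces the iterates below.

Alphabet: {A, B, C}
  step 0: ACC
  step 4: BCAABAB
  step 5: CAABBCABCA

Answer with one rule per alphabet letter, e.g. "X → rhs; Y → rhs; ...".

A->B, B->CA, C->A

  step 4 ⇒ step 5: BCAABAB ⇒ CA·A·B·B·CA·B·CA
    A ↦ B
    B ↦ CA
    C ↦ A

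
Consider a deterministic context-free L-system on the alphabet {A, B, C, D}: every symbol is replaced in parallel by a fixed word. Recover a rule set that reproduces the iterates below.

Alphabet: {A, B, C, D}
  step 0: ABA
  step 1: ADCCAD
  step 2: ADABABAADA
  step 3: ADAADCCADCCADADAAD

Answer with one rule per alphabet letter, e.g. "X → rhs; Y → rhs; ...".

  step 2 ⇒ step 3: ADABABAADA ⇒ AD·A·AD·CC·AD·CC·AD·AD·A·AD
    A ↦ AD
    B ↦ CC
    D ↦ A
  step 1 ⇒ step 2: ADCCAD ⇒ AD·A·BA·BA·AD·A
    C ↦ BA

A->AD, B->CC, C->BA, D->A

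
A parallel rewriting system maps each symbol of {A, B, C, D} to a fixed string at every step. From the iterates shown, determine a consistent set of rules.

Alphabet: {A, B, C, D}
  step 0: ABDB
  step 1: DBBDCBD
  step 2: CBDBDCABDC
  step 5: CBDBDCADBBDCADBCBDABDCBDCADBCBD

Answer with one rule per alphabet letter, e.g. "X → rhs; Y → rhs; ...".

A->DB, B->BD, C->A, D->C

  step 1 ⇒ step 2: DBBDCBD ⇒ C·BD·BD·C·A·BD·C
    B ↦ BD
    C ↦ A
    D ↦ C
  step 0 ⇒ step 1: ABDB ⇒ DB·BD·C·BD
    A ↦ DB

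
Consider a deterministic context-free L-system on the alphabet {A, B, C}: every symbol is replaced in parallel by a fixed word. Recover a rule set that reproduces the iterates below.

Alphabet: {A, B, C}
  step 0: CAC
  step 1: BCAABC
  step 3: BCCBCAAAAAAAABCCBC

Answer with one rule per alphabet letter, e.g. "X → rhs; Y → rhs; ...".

  step 0 ⇒ step 1: CAC ⇒ BC·AA·BC
    A ↦ AA
    C ↦ BC
    B ↦ C  (constrained at step 1)

A->AA, B->C, C->BC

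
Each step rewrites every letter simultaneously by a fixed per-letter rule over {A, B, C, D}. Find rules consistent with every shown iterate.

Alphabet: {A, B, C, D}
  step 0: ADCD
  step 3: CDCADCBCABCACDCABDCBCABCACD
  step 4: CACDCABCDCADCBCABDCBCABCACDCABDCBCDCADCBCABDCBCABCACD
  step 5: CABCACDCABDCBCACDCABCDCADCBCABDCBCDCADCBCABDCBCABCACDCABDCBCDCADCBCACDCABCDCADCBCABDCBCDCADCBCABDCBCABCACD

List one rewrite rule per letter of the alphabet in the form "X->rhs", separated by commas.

  step 4 ⇒ step 5: CACDCABCDCADCBCABDCBCABCACDCABDCBCDCADCBCABDCBCABCACD ⇒ CA·B·CA·CD·CA·B·DCB·CA·CD·CA·B·CD·CA·DCB·CA·B·DCB·CD·CA·DCB·CA·B·DCB·CA·B·CA·CD·CA·B·DCB·CD·CA·DCB·CA·CD·CA·B·CD·CA·DCB·CA·B·DCB·CD·CA·DCB·CA·B·DCB·CA·B·CA·CD
    A ↦ B
    B ↦ DCB
    C ↦ CA
    D ↦ CD

A->B, B->DCB, C->CA, D->CD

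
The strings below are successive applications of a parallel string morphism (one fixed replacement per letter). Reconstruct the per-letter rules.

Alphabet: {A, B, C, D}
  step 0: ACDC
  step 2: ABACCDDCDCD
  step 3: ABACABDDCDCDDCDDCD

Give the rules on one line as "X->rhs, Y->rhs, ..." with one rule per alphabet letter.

  step 2 ⇒ step 3: ABACCDDCDCD ⇒ AB·AC·AB·D·D·CD·CD·D·CD·D·CD
    A ↦ AB
    B ↦ AC
    C ↦ D
    D ↦ CD

A->AB, B->AC, C->D, D->CD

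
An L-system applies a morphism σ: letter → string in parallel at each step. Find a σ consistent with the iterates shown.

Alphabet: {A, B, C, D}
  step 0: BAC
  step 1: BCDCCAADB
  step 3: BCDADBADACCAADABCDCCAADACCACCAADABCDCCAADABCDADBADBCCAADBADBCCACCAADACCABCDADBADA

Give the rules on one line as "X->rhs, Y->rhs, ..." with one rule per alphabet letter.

A->CCA, B->BCD, C->ADB, D->ADA

  step 0 ⇒ step 1: BAC ⇒ BCD·CCA·ADB
    A ↦ CCA
    B ↦ BCD
    C ↦ ADB
    D ↦ ADA  (constrained at step 1)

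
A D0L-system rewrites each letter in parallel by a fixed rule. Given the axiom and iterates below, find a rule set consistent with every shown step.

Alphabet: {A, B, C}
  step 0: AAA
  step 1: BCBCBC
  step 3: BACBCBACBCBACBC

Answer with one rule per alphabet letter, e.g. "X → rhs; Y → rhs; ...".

  step 0 ⇒ step 1: AAA ⇒ BC·BC·BC
    A ↦ BC
    B ↦ C  (constrained at step 1)
    C ↦ BA  (constrained at step 1)

A->BC, B->C, C->BA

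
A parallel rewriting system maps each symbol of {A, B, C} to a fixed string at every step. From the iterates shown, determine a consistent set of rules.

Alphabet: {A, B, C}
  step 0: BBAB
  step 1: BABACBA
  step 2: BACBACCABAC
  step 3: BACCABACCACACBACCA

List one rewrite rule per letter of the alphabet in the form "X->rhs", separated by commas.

  step 2 ⇒ step 3: BACBACCABAC ⇒ BA·C·CA·BA·C·CA·CA·C·BA·C·CA
    A ↦ C
    B ↦ BA
    C ↦ CA

A->C, B->BA, C->CA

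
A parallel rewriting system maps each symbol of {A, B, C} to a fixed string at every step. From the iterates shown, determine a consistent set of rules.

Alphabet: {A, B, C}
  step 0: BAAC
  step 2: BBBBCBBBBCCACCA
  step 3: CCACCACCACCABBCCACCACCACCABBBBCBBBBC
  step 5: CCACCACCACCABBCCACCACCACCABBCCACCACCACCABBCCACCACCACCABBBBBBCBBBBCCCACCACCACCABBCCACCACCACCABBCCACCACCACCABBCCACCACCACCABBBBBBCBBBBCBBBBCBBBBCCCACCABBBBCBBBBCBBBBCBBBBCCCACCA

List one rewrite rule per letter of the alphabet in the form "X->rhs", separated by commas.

A->C, B->CCA, C->BB

  step 2 ⇒ step 3: BBBBCBBBBCCACCA ⇒ CCA·CCA·CCA·CCA·BB·CCA·CCA·CCA·CCA·BB·BB·C·BB·BB·C
    A ↦ C
    B ↦ CCA
    C ↦ BB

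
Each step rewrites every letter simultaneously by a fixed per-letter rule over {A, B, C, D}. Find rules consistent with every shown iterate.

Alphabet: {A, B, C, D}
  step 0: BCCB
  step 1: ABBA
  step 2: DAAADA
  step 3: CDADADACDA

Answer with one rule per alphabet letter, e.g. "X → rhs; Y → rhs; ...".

A->DA, B->A, C->B, D->C

  step 2 ⇒ step 3: DAAADA ⇒ C·DA·DA·DA·C·DA
    A ↦ DA
    D ↦ C
  step 0 ⇒ step 1: BCCB ⇒ A·B·B·A
    B ↦ A
  step 0 ⇒ step 1: BCCB ⇒ A·B·B·A
    C ↦ B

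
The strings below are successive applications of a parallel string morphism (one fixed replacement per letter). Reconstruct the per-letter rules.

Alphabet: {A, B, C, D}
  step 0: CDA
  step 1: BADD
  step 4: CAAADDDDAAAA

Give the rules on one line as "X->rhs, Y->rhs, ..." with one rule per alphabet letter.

A->DD, B->CA, C->B, D->A

  step 0 ⇒ step 1: CDA ⇒ B·A·DD
    A ↦ DD
    C ↦ B
    D ↦ A
    B ↦ CA  (constrained at step 1)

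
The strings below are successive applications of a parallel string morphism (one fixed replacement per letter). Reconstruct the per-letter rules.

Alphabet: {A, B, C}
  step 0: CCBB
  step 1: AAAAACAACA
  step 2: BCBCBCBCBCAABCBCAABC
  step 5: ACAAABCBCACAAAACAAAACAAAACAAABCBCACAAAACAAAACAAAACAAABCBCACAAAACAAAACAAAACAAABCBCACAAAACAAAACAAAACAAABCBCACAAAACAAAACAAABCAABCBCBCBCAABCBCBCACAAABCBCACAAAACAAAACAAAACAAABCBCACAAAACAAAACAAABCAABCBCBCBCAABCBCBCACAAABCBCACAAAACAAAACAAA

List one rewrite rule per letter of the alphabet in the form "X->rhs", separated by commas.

  step 1 ⇒ step 2: AAAAACAACA ⇒ BC·BC·BC·BC·BC·AA·BC·BC·AA·BC
    A ↦ BC
    C ↦ AA
  step 0 ⇒ step 1: CCBB ⇒ AA·AA·ACA·ACA
    B ↦ ACA

A->BC, B->ACA, C->AA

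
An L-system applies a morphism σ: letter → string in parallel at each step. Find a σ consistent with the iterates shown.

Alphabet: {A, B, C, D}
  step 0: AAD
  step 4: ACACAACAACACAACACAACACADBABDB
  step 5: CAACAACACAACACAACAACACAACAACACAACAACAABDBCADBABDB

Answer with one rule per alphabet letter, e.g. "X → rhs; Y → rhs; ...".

A->CA, B->DB, C->A, D->AB

  step 4 ⇒ step 5: ACACAACAACACAACACAACACADBABDB ⇒ CA·A·CA·A·CA·CA·A·CA·CA·A·CA·A·CA·CA·A·CA·A·CA·CA·A·CA·A·CA·AB·DB·CA·DB·AB·DB
    A ↦ CA
    B ↦ DB
    C ↦ A
    D ↦ AB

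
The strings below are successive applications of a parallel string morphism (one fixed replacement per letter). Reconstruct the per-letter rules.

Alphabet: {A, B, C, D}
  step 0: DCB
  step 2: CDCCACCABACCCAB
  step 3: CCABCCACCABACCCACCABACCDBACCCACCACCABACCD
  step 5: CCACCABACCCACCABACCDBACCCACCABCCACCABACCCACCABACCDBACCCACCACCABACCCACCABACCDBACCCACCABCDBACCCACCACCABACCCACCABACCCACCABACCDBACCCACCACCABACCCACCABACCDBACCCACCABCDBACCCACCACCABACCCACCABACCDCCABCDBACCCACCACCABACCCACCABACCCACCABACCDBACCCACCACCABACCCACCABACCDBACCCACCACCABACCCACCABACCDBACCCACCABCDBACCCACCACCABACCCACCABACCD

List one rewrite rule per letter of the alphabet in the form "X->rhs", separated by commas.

  step 2 ⇒ step 3: CDCCACCABACCCAB ⇒ CCA·B·CCA·CCA·BAC·CCA·CCA·BAC·CD·BAC·CCA·CCA·CCA·BAC·CD
    A ↦ BAC
    B ↦ CD
    C ↦ CCA
    D ↦ B

A->BAC, B->CD, C->CCA, D->B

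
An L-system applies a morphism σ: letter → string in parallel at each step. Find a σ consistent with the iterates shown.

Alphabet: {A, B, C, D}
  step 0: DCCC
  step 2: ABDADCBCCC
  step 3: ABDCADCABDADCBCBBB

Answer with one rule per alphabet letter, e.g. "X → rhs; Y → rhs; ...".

A->ABD, B->C, C->B, D->ADC

  step 2 ⇒ step 3: ABDADCBCCC ⇒ ABD·C·ADC·ABD·ADC·B·C·B·B·B
    A ↦ ABD
    B ↦ C
    C ↦ B
    D ↦ ADC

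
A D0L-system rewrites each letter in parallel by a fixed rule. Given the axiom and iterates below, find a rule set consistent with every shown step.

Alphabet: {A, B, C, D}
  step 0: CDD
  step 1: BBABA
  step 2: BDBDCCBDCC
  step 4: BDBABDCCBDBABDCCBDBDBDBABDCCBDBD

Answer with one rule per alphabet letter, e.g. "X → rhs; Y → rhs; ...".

A->CC, B->BD, C->B, D->BA

  step 1 ⇒ step 2: BBABA ⇒ BD·BD·CC·BD·CC
    A ↦ CC
    B ↦ BD
  step 0 ⇒ step 1: CDD ⇒ B·BA·BA
    C ↦ B
  step 0 ⇒ step 1: CDD ⇒ B·BA·BA
    D ↦ BA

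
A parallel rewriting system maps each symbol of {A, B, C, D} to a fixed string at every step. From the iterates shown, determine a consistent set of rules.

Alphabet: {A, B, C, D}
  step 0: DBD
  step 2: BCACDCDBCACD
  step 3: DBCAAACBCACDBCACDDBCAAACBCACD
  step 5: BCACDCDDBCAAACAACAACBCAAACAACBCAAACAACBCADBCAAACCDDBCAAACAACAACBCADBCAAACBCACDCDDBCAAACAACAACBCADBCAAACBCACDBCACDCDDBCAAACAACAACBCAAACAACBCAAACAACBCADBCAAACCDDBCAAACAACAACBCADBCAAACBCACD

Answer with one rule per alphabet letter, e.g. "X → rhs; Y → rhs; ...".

A->AAC, B->D, C->BCA, D->CD

  step 2 ⇒ step 3: BCACDCDBCACD ⇒ D·BCA·AAC·BCA·CD·BCA·CD·D·BCA·AAC·BCA·CD
    A ↦ AAC
    B ↦ D
    C ↦ BCA
    D ↦ CD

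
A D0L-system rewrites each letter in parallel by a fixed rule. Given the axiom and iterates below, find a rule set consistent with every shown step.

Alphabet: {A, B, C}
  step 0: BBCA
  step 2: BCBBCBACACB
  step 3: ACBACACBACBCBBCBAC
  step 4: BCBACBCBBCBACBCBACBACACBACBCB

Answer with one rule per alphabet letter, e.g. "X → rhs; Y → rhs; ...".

A->BC, B->AC, C->B

  step 3 ⇒ step 4: ACBACACBACBCBBCBAC ⇒ BC·B·AC·BC·B·BC·B·AC·BC·B·AC·B·AC·AC·B·AC·BC·B
    A ↦ BC
    B ↦ AC
    C ↦ B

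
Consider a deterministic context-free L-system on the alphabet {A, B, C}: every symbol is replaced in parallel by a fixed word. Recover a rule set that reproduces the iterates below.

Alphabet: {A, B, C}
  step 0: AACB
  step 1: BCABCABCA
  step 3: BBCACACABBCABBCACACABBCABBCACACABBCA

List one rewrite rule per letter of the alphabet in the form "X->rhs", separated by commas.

  step 0 ⇒ step 1: AACB ⇒ BCA·BCA·B·CA
    A ↦ BCA
    B ↦ CA
    C ↦ B

A->BCA, B->CA, C->B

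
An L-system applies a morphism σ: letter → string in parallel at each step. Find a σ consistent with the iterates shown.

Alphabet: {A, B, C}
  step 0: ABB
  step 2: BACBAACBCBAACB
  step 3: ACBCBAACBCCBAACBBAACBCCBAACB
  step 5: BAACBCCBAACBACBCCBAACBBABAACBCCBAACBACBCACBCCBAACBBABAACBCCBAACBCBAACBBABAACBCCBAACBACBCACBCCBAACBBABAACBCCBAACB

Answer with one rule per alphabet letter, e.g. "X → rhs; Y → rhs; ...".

A->C, B->ACB, C->BA

  step 2 ⇒ step 3: BACBAACBCBAACB ⇒ ACB·C·BA·ACB·C·C·BA·ACB·BA·ACB·C·C·BA·ACB
    A ↦ C
    B ↦ ACB
    C ↦ BA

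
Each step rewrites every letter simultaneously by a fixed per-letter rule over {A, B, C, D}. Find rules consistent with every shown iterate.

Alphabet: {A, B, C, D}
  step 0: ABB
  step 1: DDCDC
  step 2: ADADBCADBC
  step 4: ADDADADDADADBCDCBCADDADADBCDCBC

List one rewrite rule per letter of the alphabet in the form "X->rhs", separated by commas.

  step 1 ⇒ step 2: DDCDC ⇒ AD·AD·BC·AD·BC
    C ↦ BC
    D ↦ AD
  step 0 ⇒ step 1: ABB ⇒ D·DC·DC
    A ↦ D
  step 0 ⇒ step 1: ABB ⇒ D·DC·DC
    B ↦ DC

A->D, B->DC, C->BC, D->AD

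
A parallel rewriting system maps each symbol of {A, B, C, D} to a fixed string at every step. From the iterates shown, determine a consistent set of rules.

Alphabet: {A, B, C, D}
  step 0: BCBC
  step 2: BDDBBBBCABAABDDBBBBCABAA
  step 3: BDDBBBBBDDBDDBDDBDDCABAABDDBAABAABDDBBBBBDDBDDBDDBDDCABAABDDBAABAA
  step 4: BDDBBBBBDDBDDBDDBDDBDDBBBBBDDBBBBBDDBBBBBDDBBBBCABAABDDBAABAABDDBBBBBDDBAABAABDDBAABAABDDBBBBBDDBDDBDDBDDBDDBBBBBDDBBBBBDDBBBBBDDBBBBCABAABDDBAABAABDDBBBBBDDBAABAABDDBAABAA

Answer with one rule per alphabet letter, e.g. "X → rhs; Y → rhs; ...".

  step 3 ⇒ step 4: BDDBBBBBDDBDDBDDBDDCABAABDDBAABAABDDBBBBBDDBDDBDDBDDCABAABDDBAABAA ⇒ BDD·BB·BB·BDD·BDD·BDD·BDD·BDD·BB·BB·BDD·BB·BB·BDD·BB·BB·BDD·BB·BB·CA·BAA·BDD·BAA·BAA·BDD·BB·BB·BDD·BAA·BAA·BDD·BAA·BAA·BDD·BB·BB·BDD·BDD·BDD·BDD·BDD·BB·BB·BDD·BB·BB·BDD·BB·BB·BDD·BB·BB·CA·BAA·BDD·BAA·BAA·BDD·BB·BB·BDD·BAA·BAA·BDD·BAA·BAA
    A ↦ BAA
    B ↦ BDD
    C ↦ CA
    D ↦ BB

A->BAA, B->BDD, C->CA, D->BB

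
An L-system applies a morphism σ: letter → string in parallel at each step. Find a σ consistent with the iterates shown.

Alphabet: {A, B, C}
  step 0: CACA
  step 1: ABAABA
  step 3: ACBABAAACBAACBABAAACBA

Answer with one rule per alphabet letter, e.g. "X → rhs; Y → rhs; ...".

  step 0 ⇒ step 1: CACA ⇒ A·BA·A·BA
    A ↦ BA
    C ↦ A
    B ↦ AC  (constrained at step 1)

A->BA, B->AC, C->A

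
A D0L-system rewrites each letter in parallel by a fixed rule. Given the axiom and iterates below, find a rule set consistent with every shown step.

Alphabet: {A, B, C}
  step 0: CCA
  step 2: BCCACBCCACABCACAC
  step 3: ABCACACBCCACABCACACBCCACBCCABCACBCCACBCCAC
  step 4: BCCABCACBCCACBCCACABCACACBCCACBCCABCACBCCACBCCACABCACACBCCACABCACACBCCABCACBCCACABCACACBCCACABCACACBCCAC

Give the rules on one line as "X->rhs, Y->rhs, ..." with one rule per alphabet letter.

A->BCC, B->ABC, C->AC

  step 3 ⇒ step 4: ABCACACBCCACABCACACBCCACBCCABCACBCCACBCCAC ⇒ BCC·ABC·AC·BCC·AC·BCC·AC·ABC·AC·AC·BCC·AC·BCC·ABC·AC·BCC·AC·BCC·AC·ABC·AC·AC·BCC·AC·ABC·AC·AC·BCC·ABC·AC·BCC·AC·ABC·AC·AC·BCC·AC·ABC·AC·AC·BCC·AC
    A ↦ BCC
    B ↦ ABC
    C ↦ AC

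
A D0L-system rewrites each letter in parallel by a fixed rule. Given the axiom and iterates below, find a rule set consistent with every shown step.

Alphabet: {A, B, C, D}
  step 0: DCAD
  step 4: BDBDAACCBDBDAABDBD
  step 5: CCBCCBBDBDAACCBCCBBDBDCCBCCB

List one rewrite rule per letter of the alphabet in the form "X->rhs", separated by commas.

A->BD, B->CC, C->A, D->B

  step 4 ⇒ step 5: BDBDAACCBDBDAABDBD ⇒ CC·B·CC·B·BD·BD·A·A·CC·B·CC·B·BD·BD·CC·B·CC·B
    A ↦ BD
    B ↦ CC
    C ↦ A
    D ↦ B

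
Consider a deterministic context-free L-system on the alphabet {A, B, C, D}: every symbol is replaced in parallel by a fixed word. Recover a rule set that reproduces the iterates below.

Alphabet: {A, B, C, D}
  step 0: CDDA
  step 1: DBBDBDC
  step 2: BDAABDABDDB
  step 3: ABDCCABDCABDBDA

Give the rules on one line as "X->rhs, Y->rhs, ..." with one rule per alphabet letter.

  step 2 ⇒ step 3: BDAABDABDDB ⇒ A·BD·C·C·A·BD·C·A·BD·BD·A
    A ↦ C
    B ↦ A
    D ↦ BD
  step 0 ⇒ step 1: CDDA ⇒ DB·BD·BD·C
    C ↦ DB

A->C, B->A, C->DB, D->BD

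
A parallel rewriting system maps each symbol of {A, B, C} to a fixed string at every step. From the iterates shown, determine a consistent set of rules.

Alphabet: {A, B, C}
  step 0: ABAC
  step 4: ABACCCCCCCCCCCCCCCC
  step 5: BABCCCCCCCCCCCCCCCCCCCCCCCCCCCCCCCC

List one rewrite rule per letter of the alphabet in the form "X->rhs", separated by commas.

  step 4 ⇒ step 5: ABACCCCCCCCCCCCCCCC ⇒ B·A·B·CC·CC·CC·CC·CC·CC·CC·CC·CC·CC·CC·CC·CC·CC·CC·CC
    A ↦ B
    B ↦ A
    C ↦ CC

A->B, B->A, C->CC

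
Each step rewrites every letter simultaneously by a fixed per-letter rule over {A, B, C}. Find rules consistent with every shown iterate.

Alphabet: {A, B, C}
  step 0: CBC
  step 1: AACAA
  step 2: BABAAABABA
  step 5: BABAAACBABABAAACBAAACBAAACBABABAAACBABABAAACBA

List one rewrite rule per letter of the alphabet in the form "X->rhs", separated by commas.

  step 1 ⇒ step 2: AACAA ⇒ BA·BA·AA·BA·BA
    A ↦ BA
    C ↦ AA
  step 0 ⇒ step 1: CBC ⇒ AA·C·AA
    B ↦ C

A->BA, B->C, C->AA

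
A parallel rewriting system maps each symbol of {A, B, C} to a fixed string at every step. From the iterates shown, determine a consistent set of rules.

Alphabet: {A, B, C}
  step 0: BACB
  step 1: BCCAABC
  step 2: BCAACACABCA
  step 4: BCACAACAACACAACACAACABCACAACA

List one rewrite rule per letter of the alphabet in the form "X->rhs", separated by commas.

A->CA, B->BC, C->A

  step 1 ⇒ step 2: BCCAABC ⇒ BC·A·A·CA·CA·BC·A
    A ↦ CA
    B ↦ BC
    C ↦ A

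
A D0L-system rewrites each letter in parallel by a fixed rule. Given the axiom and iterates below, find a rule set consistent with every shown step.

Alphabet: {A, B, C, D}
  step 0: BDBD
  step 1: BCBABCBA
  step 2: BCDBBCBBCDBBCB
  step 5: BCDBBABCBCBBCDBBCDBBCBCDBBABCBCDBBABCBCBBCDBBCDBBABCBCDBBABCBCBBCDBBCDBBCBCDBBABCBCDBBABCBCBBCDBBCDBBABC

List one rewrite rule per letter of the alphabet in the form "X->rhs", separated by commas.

  step 1 ⇒ step 2: BCBABCBA ⇒ BC·DB·BC·B·BC·DB·BC·B
    A ↦ B
    B ↦ BC
    C ↦ DB
  step 0 ⇒ step 1: BDBD ⇒ BC·BA·BC·BA
    D ↦ BA

A->B, B->BC, C->DB, D->BA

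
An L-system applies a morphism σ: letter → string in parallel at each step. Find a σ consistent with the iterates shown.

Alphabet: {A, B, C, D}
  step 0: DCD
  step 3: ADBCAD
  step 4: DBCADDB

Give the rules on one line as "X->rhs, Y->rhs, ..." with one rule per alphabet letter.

A->D, B->C, C->AD, D->B

  step 3 ⇒ step 4: ADBCAD ⇒ D·B·C·AD·D·B
    A ↦ D
    B ↦ C
    C ↦ AD
    D ↦ B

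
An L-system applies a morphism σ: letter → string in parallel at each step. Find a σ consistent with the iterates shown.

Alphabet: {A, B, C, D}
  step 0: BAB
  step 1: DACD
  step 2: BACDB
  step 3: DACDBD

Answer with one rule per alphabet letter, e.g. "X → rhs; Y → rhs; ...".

A->AC, B->D, C->D, D->B

  step 2 ⇒ step 3: BACDB ⇒ D·AC·D·B·D
    A ↦ AC
    B ↦ D
    C ↦ D
    D ↦ B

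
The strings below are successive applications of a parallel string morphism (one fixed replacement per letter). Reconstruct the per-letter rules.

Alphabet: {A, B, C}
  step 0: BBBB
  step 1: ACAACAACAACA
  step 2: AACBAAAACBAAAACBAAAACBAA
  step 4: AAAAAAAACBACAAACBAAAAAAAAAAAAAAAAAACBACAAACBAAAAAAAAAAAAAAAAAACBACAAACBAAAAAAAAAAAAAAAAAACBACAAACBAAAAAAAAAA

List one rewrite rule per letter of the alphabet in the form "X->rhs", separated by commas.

  step 1 ⇒ step 2: ACAACAACAACA ⇒ AA·CB·AA·AA·CB·AA·AA·CB·AA·AA·CB·AA
    A ↦ AA
    C ↦ CB
  step 0 ⇒ step 1: BBBB ⇒ ACA·ACA·ACA·ACA
    B ↦ ACA

A->AA, B->ACA, C->CB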